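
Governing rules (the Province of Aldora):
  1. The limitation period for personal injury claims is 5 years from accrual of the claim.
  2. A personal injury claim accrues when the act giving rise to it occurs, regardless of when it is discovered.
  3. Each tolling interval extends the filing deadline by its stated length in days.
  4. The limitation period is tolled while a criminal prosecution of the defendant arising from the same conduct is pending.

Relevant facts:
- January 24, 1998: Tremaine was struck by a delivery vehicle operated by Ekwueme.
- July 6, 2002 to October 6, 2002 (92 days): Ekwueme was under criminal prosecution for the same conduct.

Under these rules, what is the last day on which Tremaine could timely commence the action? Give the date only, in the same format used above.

The claim accrued on January 24, 1998, the date of the act.
5 years from January 24, 1998 is January 24, 2003.
The period was tolled for 92 days by the pending criminal prosecution (July 6, 2002 to October 6, 2002), pushing the deadline to April 26, 2003.

April 26, 2003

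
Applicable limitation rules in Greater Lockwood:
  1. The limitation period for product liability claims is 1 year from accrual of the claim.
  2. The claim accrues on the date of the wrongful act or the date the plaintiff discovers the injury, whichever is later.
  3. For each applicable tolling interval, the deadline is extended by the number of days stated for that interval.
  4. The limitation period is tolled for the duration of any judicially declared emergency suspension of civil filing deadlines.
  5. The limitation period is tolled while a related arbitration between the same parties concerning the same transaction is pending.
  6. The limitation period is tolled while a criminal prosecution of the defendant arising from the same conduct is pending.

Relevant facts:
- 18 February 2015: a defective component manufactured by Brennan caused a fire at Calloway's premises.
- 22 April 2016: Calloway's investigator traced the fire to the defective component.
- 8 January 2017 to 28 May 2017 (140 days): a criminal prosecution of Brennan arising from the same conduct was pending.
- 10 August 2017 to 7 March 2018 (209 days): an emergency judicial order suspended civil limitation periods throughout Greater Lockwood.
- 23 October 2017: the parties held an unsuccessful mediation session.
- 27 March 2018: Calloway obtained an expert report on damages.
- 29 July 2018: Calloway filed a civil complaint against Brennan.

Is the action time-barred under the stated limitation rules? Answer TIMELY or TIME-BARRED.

Taking the later of the act (18 February 2015) and discovery (22 April 2016), the claim accrued on 22 April 2016.
The untolled deadline — 1 year after 22 April 2016 — is 22 April 2017.
Because the pending criminal prosecution ran from 8 January 2017 to 28 May 2017, the deadline is extended by 140 days to 9 September 2017.
The period was tolled for 209 days by the emergency suspension of filing deadlines (10 August 2017 to 7 March 2018), pushing the deadline to 6 April 2018.
Nothing else in the chronology tolls or restarts the period.
Filing on 29 July 2018 missed the 6 April 2018 deadline — the action is time-barred.

TIME-BARRED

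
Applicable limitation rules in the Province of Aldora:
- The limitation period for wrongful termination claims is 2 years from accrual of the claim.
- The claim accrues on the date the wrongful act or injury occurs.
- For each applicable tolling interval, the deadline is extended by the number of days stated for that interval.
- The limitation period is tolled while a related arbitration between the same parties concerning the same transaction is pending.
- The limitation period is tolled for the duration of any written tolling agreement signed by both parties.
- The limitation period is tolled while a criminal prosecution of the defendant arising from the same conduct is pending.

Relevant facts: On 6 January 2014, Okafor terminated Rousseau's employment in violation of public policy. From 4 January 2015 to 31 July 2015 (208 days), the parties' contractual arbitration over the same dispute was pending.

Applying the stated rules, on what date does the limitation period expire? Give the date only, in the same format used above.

The claim accrued on 6 January 2014, the date of the act.
2 years from 6 January 2014 is 6 January 2016.
Because the pending related arbitration ran from 4 January 2015 to 31 July 2015, the deadline is extended by 208 days to 1 August 2016.

1 August 2016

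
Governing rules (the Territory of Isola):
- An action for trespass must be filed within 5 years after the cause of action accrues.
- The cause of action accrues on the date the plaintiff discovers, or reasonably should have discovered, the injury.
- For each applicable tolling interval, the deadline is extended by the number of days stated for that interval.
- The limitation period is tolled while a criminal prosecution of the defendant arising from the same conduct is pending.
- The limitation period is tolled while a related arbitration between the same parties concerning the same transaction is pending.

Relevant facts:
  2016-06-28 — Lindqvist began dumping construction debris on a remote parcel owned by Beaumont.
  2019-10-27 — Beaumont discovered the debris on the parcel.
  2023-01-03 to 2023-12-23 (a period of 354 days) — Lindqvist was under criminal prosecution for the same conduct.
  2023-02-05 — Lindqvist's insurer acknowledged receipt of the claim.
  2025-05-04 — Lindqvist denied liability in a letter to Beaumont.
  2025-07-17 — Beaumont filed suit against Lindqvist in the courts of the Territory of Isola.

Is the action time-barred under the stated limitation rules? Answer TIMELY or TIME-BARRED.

Accrual is tied to discovery, so the period began on 2019-10-27 rather than on 2016-06-28 when the act occurred.
Adding the 5 years base period to 2019-10-27 gives a deadline of 2024-10-27, before any tolling.
The period was tolled for 354 days by the pending criminal prosecution (2023-01-03 to 2023-12-23), pushing the deadline to 2025-10-16.
The other events in the timeline have no effect on the limitation period under the stated rules.
Beaumont filed on 2025-07-17, before the 2025-10-16 deadline, so the action is timely.

TIMELY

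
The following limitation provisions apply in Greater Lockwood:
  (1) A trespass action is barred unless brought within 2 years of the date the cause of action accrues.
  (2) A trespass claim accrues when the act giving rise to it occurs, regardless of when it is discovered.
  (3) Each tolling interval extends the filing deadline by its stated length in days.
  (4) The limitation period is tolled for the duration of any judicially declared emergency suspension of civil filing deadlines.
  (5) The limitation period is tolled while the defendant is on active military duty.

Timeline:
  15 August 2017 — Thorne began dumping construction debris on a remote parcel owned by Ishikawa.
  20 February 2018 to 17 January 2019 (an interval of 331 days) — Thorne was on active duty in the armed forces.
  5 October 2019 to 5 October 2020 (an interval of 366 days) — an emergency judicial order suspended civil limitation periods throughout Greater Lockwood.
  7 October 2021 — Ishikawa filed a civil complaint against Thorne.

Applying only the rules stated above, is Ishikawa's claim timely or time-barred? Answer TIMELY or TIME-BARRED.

TIME-BARRED

The cause of action accrued on 15 August 2017, the date of the act.
The untolled deadline — 2 years after 15 August 2017 — is 15 August 2019.
The defendant's active military service from 20 February 2018 to 17 January 2019 tolled the period for 331 days, extending the deadline to 11 July 2020.
The period was tolled for 366 days by the emergency suspension of filing deadlines (5 October 2019 to 5 October 2020), pushing the deadline to 12 July 2021.
Filing on 7 October 2021 missed the 12 July 2021 deadline — the action is time-barred.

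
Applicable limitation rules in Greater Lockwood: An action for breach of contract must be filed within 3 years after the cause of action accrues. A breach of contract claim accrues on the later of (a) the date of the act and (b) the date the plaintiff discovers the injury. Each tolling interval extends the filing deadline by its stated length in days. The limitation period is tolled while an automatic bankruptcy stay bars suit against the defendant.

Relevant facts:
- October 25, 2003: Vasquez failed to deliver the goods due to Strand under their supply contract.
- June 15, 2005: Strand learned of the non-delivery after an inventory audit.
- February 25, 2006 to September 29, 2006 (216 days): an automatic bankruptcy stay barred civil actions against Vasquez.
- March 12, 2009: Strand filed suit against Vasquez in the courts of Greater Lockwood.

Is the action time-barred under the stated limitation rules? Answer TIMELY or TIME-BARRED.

The claim accrued on June 15, 2005 — the later of the October 25, 2003 act and the June 15, 2005 discovery.
The untolled deadline — 3 years after June 15, 2005 — is June 15, 2008.
The period was tolled for 216 days by the automatic bankruptcy stay (February 25, 2006 to September 29, 2006), pushing the deadline to January 17, 2009.
Filing on March 12, 2009 missed the January 17, 2009 deadline — the action is time-barred.

TIME-BARRED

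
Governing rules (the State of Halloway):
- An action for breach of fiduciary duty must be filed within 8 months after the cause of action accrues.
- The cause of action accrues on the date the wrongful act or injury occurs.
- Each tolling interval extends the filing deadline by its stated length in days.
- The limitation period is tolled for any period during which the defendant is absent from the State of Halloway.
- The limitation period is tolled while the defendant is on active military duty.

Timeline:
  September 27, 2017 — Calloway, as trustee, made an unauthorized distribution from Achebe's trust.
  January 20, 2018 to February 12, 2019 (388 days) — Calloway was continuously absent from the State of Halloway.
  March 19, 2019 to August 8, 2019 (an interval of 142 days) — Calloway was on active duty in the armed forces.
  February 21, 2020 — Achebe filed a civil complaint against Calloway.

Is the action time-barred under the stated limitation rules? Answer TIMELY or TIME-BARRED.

TIME-BARRED

The cause of action accrued on September 27, 2017, the date of the act.
Adding the 8 months base period to September 27, 2017 gives a deadline of May 27, 2018, before any tolling.
The defendant's absence from the jurisdiction from January 20, 2018 to February 12, 2019 tolled the period for 388 days, extending the deadline to June 19, 2019.
The period was tolled for 142 days by the defendant's active military service (March 19, 2019 to August 8, 2019), pushing the deadline to November 8, 2019.
The February 21, 2020 filing falls after the November 8, 2019 deadline; the claim is time-barred.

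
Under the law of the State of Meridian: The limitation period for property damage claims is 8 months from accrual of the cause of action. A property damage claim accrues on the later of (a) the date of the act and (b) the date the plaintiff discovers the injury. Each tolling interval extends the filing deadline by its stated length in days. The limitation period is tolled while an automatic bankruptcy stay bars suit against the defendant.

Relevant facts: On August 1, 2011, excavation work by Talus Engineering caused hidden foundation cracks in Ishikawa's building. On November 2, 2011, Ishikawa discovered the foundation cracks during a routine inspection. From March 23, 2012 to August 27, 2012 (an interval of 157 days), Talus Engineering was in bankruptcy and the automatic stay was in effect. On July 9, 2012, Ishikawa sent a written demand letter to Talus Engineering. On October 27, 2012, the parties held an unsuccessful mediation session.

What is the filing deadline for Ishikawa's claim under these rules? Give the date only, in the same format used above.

The claim accrued on November 2, 2011 — the later of the August 1, 2011 act and the November 2, 2011 discovery.
The untolled deadline — 8 months after November 2, 2011 — is July 2, 2012.
Because the automatic bankruptcy stay ran from March 23, 2012 to August 27, 2012, the deadline is extended by 157 days to December 6, 2012.
The other events in the timeline have no effect on the limitation period under the stated rules.

December 6, 2012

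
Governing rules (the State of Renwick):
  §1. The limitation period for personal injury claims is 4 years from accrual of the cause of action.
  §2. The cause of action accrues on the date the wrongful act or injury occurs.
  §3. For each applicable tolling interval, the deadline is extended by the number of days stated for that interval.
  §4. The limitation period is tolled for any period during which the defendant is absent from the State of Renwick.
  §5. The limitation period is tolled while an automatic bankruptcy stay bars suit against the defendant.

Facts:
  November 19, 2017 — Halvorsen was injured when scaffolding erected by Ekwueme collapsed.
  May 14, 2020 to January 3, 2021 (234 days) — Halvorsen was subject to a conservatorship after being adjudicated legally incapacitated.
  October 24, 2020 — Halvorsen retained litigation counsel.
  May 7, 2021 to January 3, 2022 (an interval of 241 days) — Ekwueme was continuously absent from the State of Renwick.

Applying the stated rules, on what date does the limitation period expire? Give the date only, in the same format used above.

July 18, 2022

The limitation period began to run on November 19, 2017.
4 years from November 19, 2017 is November 19, 2021.
The defendant's absence from the jurisdiction from May 7, 2021 to January 3, 2022 tolled the period for 241 days, extending the deadline to July 18, 2022.
No stated provision tolls the period for the plaintiff's incapacity, so the interval from May 14, 2020 to January 3, 2021 has no effect on the deadline.
The other events in the timeline have no effect on the limitation period under the stated rules.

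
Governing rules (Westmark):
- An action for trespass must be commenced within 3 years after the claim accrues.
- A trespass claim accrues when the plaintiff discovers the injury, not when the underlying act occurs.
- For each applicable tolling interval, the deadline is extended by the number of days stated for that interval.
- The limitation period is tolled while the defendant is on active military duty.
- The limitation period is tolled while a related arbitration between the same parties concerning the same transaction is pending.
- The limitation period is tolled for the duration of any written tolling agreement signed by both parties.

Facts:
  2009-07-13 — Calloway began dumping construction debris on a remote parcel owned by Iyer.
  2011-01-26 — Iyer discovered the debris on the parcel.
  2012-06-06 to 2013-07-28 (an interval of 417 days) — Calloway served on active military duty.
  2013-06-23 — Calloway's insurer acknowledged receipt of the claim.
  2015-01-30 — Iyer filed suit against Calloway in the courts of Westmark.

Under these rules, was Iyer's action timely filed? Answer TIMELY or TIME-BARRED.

TIMELY

Accrual is tied to discovery, so the period began on 2011-01-26 rather than on 2009-07-13 when the act occurred.
Adding the 3 years base period to 2011-01-26 gives a deadline of 2014-01-26, before any tolling.
The period was tolled for 417 days by the defendant's active military service (2012-06-06 to 2013-07-28), pushing the deadline to 2015-03-19.
None of the other events listed affects the running of the period under the stated rules.
Iyer filed on 2015-01-30, before the 2015-03-19 deadline, so the action is timely.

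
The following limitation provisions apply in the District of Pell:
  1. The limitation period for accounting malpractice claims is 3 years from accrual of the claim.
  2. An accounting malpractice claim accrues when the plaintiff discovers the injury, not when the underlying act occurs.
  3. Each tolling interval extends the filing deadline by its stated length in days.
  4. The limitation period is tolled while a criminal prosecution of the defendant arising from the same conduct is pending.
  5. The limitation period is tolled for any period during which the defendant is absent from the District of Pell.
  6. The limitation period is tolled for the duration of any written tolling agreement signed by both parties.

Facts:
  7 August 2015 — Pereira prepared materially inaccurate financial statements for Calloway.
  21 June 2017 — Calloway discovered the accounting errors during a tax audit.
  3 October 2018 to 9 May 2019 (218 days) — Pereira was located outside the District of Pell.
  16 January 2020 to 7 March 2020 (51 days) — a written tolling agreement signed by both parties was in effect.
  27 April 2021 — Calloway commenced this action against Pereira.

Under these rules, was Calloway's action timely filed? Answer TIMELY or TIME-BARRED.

TIME-BARRED

Accrual is tied to discovery, so the period began on 21 June 2017 rather than on 7 August 2015 when the act occurred.
The untolled deadline — 3 years after 21 June 2017 — is 21 June 2020.
The period was tolled for 218 days by the defendant's absence from the jurisdiction (3 October 2018 to 9 May 2019), pushing the deadline to 25 January 2021.
The written tolling agreement from 16 January 2020 to 7 March 2020 tolled the period for 51 days, extending the deadline to 17 March 2021.
Filing on 27 April 2021 missed the 17 March 2021 deadline — the action is time-barred.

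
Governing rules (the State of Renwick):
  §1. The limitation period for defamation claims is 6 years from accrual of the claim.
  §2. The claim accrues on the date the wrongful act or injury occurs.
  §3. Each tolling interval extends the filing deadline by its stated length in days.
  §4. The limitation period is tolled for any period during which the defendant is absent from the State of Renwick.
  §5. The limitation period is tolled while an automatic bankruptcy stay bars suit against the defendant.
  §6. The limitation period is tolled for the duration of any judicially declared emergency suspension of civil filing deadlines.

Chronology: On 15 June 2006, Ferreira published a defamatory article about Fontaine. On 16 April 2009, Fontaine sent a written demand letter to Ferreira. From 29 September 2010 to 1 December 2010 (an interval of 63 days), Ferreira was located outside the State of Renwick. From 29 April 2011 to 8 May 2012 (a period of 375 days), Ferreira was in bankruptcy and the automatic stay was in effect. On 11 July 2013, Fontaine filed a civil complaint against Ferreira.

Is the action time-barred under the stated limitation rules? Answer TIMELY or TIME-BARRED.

TIMELY

The claim accrued on 15 June 2006, the date of the act.
Adding the 6 years base period to 15 June 2006 gives a deadline of 15 June 2012, before any tolling.
The defendant's absence from the jurisdiction from 29 September 2010 to 1 December 2010 tolled the period for 63 days, extending the deadline to 17 August 2012.
The automatic bankruptcy stay from 29 April 2011 to 8 May 2012 tolled the period for 375 days, extending the deadline to 27 August 2013.
Nothing else in the chronology tolls or restarts the period.
Filing on 11 July 2013 beat the 27 August 2013 deadline — the action is timely.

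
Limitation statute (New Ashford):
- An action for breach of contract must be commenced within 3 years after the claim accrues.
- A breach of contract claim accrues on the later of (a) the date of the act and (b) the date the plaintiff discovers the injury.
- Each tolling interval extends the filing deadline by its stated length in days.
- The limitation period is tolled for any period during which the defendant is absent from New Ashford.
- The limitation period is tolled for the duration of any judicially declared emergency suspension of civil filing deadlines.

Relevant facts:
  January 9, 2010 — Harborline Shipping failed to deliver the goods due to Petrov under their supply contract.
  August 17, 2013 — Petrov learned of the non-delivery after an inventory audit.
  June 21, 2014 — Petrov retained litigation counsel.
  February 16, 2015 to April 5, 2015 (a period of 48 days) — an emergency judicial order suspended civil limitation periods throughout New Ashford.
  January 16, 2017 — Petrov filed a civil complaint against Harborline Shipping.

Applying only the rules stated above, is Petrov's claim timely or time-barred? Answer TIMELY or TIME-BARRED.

TIME-BARRED

Taking the later of the act (January 9, 2010) and discovery (August 17, 2013), the claim accrued on August 17, 2013.
The untolled deadline — 3 years after August 17, 2013 — is August 17, 2016.
Because the emergency suspension of filing deadlines ran from February 16, 2015 to April 5, 2015, the deadline is extended by 48 days to October 4, 2016.
Nothing else in the chronology tolls or restarts the period.
The January 16, 2017 filing falls after the October 4, 2016 deadline; the claim is time-barred.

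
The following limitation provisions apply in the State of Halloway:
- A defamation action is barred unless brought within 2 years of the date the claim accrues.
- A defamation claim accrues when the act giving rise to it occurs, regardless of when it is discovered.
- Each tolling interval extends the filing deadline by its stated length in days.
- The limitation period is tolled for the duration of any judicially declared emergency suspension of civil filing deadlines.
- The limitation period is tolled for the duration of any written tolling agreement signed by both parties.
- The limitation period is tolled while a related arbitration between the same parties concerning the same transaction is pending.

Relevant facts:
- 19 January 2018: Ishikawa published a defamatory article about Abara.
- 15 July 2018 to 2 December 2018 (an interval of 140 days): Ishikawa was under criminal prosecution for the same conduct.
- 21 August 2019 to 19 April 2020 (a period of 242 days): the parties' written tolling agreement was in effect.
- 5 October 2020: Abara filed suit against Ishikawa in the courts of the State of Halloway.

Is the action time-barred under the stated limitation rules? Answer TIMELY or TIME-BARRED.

TIME-BARRED

The limitation period began to run on 19 January 2018.
2 years from 19 January 2018 is 19 January 2020.
The period was tolled for 242 days by the written tolling agreement (21 August 2019 to 19 April 2020), pushing the deadline to 17 September 2020.
No stated provision tolls the period for a criminal prosecution, so the interval from 15 July 2018 to 2 December 2018 has no effect on the deadline.
Filing on 5 October 2020 missed the 17 September 2020 deadline — the action is time-barred.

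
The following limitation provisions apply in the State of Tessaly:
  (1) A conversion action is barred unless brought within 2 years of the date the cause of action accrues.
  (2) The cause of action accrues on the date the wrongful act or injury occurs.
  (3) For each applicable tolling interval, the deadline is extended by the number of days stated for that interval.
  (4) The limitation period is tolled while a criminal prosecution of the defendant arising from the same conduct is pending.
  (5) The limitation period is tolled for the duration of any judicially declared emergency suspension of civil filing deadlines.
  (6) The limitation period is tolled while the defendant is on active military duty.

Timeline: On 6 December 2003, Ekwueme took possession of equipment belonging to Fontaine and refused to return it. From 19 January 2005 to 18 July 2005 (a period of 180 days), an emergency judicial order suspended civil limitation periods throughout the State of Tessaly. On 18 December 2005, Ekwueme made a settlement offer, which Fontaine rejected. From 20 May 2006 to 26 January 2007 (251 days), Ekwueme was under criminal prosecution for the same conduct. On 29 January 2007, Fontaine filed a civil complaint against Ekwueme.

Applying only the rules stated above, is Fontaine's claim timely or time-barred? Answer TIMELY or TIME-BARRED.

The limitation period began to run on 6 December 2003.
Adding the 2 years base period to 6 December 2003 gives a deadline of 6 December 2005, before any tolling.
Because the emergency suspension of filing deadlines ran from 19 January 2005 to 18 July 2005, the deadline is extended by 180 days to 4 June 2006.
The pending criminal prosecution from 20 May 2006 to 26 January 2007 tolled the period for 251 days, extending the deadline to 10 February 2007.
The other events in the timeline have no effect on the limitation period under the stated rules.
Filing on 29 January 2007 beat the 10 February 2007 deadline — the action is timely.

TIMELY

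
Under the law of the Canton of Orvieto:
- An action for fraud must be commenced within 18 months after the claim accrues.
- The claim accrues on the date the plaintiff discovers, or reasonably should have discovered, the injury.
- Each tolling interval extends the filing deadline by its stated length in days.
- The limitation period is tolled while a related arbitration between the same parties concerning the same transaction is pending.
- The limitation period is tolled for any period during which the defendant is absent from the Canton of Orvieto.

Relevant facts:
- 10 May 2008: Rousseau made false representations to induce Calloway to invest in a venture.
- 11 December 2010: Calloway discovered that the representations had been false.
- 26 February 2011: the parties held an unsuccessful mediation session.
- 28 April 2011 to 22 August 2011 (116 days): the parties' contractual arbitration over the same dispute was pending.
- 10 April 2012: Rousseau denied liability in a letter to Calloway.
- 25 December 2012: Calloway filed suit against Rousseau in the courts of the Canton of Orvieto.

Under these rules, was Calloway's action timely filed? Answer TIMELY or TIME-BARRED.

The claim did not accrue until Calloway discovered the injury on 11 December 2010; the 10 May 2008 act date does not start the clock under the stated rule.
The untolled deadline — 18 months after 11 December 2010 — is 11 June 2012.
Because the pending related arbitration ran from 28 April 2011 to 22 August 2011, the deadline is extended by 116 days to 5 October 2012.
Nothing else in the chronology tolls or restarts the period.
Filing on 25 December 2012 missed the 5 October 2012 deadline — the action is time-barred.

TIME-BARRED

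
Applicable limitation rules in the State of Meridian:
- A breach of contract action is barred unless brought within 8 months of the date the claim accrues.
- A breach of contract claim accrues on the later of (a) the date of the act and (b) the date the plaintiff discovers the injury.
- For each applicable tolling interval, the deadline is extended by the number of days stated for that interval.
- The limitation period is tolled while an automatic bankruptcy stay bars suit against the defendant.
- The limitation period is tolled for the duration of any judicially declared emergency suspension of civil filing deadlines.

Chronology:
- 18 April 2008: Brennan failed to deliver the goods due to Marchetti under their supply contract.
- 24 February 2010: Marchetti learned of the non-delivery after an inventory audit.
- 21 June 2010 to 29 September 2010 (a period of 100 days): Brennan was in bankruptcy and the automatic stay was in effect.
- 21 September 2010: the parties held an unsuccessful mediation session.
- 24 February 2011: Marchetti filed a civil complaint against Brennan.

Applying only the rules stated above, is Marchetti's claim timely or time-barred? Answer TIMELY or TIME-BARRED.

TIME-BARRED

The claim accrued on 24 February 2010 — the later of the 18 April 2008 act and the 24 February 2010 discovery.
The untolled deadline — 8 months after 24 February 2010 — is 24 October 2010.
The automatic bankruptcy stay from 21 June 2010 to 29 September 2010 tolled the period for 100 days, extending the deadline to 1 February 2011.
Nothing else in the chronology tolls or restarts the period.
Marchetti filed on 24 February 2011, after the 1 February 2011 deadline, so the action is time-barred.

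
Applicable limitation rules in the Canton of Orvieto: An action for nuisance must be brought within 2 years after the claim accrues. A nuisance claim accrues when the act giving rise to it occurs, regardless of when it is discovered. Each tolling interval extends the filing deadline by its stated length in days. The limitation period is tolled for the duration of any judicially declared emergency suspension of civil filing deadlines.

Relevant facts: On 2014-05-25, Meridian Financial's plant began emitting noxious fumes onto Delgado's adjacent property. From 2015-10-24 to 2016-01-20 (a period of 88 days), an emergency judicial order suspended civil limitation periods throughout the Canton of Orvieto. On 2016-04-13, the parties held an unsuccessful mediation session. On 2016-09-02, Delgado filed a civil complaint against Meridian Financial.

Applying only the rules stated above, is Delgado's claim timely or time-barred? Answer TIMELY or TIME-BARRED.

TIME-BARRED

The claim accrued on 2014-05-25, when the wrongful act occurred.
2 years from 2014-05-25 is 2016-05-25.
The period was tolled for 88 days by the emergency suspension of filing deadlines (2015-10-24 to 2016-01-20), pushing the deadline to 2016-08-21.
The other events in the timeline have no effect on the limitation period under the stated rules.
Filing on 2016-09-02 missed the 2016-08-21 deadline — the action is time-barred.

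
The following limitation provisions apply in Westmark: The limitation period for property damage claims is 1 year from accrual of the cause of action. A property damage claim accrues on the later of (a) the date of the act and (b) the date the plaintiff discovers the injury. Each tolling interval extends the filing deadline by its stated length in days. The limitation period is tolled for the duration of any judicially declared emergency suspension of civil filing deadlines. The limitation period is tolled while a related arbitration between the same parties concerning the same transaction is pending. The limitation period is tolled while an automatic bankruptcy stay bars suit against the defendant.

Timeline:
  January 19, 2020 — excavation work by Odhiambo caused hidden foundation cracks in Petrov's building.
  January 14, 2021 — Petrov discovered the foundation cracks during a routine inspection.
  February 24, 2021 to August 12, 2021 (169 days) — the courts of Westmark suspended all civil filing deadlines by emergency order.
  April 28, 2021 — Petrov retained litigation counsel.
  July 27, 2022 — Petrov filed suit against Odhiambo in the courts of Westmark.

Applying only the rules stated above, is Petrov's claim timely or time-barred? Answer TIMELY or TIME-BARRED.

The claim accrued on January 14, 2021 — the later of the January 19, 2020 act and the January 14, 2021 discovery.
The untolled deadline — 1 year after January 14, 2021 — is January 14, 2022.
The period was tolled for 169 days by the emergency suspension of filing deadlines (February 24, 2021 to August 12, 2021), pushing the deadline to July 2, 2022.
Nothing else in the chronology tolls or restarts the period.
Filing on July 27, 2022 missed the July 2, 2022 deadline — the action is time-barred.

TIME-BARRED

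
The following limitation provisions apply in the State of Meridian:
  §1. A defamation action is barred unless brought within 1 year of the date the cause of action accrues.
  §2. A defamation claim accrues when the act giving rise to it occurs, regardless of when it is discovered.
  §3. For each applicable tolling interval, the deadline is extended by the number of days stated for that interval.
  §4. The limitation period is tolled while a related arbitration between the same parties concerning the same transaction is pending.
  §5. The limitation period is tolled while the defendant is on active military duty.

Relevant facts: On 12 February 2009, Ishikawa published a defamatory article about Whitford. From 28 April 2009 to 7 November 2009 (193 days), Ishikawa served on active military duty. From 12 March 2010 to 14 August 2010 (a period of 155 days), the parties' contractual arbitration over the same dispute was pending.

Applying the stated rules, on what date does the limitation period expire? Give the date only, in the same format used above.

26 January 2011

The limitation period began to run on 12 February 2009.
The untolled deadline — 1 year after 12 February 2009 — is 12 February 2010.
Because the defendant's active military service ran from 28 April 2009 to 7 November 2009, the deadline is extended by 193 days to 24 August 2010.
Because the pending related arbitration ran from 12 March 2010 to 14 August 2010, the deadline is extended by 155 days to 26 January 2011.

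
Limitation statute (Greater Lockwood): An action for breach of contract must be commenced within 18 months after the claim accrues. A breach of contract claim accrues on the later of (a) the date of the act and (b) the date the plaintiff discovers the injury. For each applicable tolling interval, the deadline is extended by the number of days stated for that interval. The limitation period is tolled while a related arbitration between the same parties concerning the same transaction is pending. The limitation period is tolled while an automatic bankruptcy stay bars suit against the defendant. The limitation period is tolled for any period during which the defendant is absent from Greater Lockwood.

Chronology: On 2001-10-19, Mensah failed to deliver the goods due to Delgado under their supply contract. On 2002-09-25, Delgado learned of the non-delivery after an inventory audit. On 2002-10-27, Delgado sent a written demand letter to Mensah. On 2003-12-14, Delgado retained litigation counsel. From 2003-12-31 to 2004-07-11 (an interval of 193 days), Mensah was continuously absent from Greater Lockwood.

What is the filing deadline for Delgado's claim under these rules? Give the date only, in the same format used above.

2004-10-04

Taking the later of the act (2001-10-19) and discovery (2002-09-25), the claim accrued on 2002-09-25.
18 months from 2002-09-25 is 2004-03-25.
Because the defendant's absence from the jurisdiction ran from 2003-12-31 to 2004-07-11, the deadline is extended by 193 days to 2004-10-04.
The other events in the timeline have no effect on the limitation period under the stated rules.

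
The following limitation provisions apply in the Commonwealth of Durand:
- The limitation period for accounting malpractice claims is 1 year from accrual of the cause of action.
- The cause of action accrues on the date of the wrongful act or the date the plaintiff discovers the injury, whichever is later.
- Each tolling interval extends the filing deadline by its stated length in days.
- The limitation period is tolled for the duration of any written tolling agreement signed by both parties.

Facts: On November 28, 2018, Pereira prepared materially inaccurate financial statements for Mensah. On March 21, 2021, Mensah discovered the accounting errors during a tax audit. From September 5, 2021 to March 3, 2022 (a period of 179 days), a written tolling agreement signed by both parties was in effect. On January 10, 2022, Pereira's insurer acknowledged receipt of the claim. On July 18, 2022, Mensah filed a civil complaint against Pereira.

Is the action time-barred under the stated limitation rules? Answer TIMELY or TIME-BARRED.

Taking the later of the act (November 28, 2018) and discovery (March 21, 2021), the claim accrued on March 21, 2021.
Adding the 1 year base period to March 21, 2021 gives a deadline of March 21, 2022, before any tolling.
The written tolling agreement from September 5, 2021 to March 3, 2022 tolled the period for 179 days, extending the deadline to September 16, 2022.
Nothing else in the chronology tolls or restarts the period.
The July 18, 2022 filing precedes the September 16, 2022 deadline; the claim is timely.

TIMELY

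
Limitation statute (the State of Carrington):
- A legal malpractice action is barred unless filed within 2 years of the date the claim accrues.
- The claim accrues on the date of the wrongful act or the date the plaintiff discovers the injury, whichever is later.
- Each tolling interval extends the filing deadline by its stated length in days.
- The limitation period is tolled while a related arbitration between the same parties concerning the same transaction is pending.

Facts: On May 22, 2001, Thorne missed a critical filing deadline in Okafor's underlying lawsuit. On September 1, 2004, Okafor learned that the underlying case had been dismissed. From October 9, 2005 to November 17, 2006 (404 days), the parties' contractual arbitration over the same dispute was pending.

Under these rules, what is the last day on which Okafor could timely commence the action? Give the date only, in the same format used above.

October 10, 2007

The claim accrued on September 1, 2004 — the later of the May 22, 2001 act and the September 1, 2004 discovery.
Adding the 2 years base period to September 1, 2004 gives a deadline of September 1, 2006, before any tolling.
Because the pending related arbitration ran from October 9, 2005 to November 17, 2006, the deadline is extended by 404 days to October 10, 2007.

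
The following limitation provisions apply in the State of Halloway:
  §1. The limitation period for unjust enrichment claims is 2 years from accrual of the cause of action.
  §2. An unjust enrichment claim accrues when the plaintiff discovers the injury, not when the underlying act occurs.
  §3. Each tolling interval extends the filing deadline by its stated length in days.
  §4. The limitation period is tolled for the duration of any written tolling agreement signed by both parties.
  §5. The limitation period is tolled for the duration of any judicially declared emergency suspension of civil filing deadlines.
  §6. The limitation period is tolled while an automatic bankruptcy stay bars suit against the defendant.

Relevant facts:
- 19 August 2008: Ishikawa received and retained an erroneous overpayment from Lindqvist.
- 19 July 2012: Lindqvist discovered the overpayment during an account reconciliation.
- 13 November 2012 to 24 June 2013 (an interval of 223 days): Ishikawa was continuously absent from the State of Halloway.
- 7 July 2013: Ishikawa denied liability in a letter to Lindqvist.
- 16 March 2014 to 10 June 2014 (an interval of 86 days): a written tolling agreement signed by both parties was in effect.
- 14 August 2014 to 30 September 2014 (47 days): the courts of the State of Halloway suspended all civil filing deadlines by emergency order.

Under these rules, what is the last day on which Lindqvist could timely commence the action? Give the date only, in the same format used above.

29 November 2014

Accrual is tied to discovery, so the period began on 19 July 2012 rather than on 19 August 2008 when the act occurred.
Adding the 2 years base period to 19 July 2012 gives a deadline of 19 July 2014, before any tolling.
Because the written tolling agreement ran from 16 March 2014 to 10 June 2014, the deadline is extended by 86 days to 13 October 2014.
Because the emergency suspension of filing deadlines ran from 14 August 2014 to 30 September 2014, the deadline is extended by 47 days to 29 November 2014.
No stated provision tolls the period for the defendant's absence, so the interval from 13 November 2012 to 24 June 2013 has no effect on the deadline.
The other events in the timeline have no effect on the limitation period under the stated rules.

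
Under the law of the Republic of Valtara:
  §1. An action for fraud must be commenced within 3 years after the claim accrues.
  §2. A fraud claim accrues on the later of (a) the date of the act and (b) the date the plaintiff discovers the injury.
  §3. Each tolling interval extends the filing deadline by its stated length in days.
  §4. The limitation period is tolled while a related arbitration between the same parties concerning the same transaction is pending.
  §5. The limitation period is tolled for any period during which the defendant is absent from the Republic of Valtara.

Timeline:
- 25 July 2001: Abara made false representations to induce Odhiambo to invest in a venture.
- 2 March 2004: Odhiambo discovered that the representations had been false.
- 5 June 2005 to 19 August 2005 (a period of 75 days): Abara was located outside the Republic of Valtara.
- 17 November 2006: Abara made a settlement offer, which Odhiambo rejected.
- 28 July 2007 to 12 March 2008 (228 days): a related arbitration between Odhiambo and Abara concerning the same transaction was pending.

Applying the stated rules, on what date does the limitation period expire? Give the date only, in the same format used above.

16 May 2007

Taking the later of the act (25 July 2001) and discovery (2 March 2004), the claim accrued on 2 March 2004.
3 years from 2 March 2004 is 2 March 2007.
Because the defendant's absence from the jurisdiction ran from 5 June 2005 to 19 August 2005, the deadline is extended by 75 days to 16 May 2007.
By the time the pending related arbitration began on 28 July 2007, the limitation period had already expired on 16 May 2007; that interval cannot revive it.
Nothing else in the chronology tolls or restarts the period.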